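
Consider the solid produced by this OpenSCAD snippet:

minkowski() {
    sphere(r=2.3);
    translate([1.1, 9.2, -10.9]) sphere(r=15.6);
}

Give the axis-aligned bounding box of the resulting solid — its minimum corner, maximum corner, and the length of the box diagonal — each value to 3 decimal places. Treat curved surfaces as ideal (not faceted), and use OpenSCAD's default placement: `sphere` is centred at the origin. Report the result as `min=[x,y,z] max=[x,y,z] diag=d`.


min=[-16.800,-8.700,-28.800] max=[19.000,27.100,7.000] diag=62.007

A = translate([1.1, 9.2, -10.9]) sphere(r=15.6) → bbox [-14.5,-6.4,-26.5] .. [16.7,24.8,4.7]
B = sphere(r=2.3) → bbox [-2.3,-2.3,-2.3] .. [2.3,2.3,2.3]
lo = A.lo+B.lo = [-14.5-2.3, -6.4-2.3, -26.5-2.3] = [-16.800,-8.700,-28.800]
hi = A.hi+B.hi = [16.7+2.3, 24.8+2.3, 4.7+2.3] = [19.000,27.100,7.000]
diag = √(35.8²+35.8²+35.8²) = √3844.92 = 62.007


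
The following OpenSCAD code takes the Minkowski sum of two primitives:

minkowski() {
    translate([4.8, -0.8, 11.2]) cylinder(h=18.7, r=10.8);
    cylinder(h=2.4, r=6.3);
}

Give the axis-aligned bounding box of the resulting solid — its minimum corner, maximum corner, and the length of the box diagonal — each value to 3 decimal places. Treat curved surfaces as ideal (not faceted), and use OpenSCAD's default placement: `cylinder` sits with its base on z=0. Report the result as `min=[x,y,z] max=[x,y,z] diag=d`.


min=[-12.300,-17.900,11.200] max=[21.900,16.300,32.300] diag=52.768

A = translate([4.8, -0.8, 11.2]) cylinder(h=18.7, r=10.8) → bbox [-6,-11.6,11.2] .. [15.6,10,29.9]
B = cylinder(h=2.4, r=6.3) → bbox [-6.3,-6.3,0] .. [6.3,6.3,2.4]
lo = A.lo+B.lo = [-6-6.3, -11.6-6.3, 11.2+0] = [-12.300,-17.900,11.200]
hi = A.hi+B.hi = [15.6+6.3, 10+6.3, 29.9+2.4] = [21.900,16.300,32.300]
diag = √(34.2²+34.2²+21.1²) = √2784.49 = 52.768


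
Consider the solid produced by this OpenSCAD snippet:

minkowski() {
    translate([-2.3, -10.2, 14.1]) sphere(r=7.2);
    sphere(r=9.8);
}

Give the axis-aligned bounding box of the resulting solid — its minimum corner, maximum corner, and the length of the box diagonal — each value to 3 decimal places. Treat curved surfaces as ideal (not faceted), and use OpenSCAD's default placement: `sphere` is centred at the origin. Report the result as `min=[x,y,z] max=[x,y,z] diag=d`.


min=[-19.300,-27.200,-2.900] max=[14.700,6.800,31.100] diag=58.890

A = translate([-2.3, -10.2, 14.1]) sphere(r=7.2) → bbox [-9.5,-17.4,6.9] .. [4.9,-3,21.3]
B = sphere(r=9.8) → bbox [-9.8,-9.8,-9.8] .. [9.8,9.8,9.8]
lo = A.lo+B.lo = [-9.5-9.8, -17.4-9.8, 6.9-9.8] = [-19.300,-27.200,-2.900]
hi = A.hi+B.hi = [4.9+9.8, -3+9.8, 21.3+9.8] = [14.700,6.800,31.100]
diag = √(34²+34²+34²) = √3468 = 58.890


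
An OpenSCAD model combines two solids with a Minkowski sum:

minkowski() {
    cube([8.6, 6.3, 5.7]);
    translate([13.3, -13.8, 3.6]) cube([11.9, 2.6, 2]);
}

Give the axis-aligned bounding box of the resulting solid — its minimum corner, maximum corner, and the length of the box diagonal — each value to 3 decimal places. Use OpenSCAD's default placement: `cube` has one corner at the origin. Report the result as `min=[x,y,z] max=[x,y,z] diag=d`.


A = translate([13.3, -13.8, 3.6]) cube([11.9, 2.6, 2]) → bbox [13.3,-13.8,3.6] .. [25.2,-11.2,5.6]
B = cube([8.6, 6.3, 5.7]) → bbox [0,0,0] .. [8.6,6.3,5.7]
lo = A.lo+B.lo = [13.3+0, -13.8+0, 3.6+0] = [13.300,-13.800,3.600]
hi = A.hi+B.hi = [25.2+8.6, -11.2+6.3, 5.6+5.7] = [33.800,-4.900,11.300]
diag = √(20.5²+8.9²+7.7²) = √558.75 = 23.638

min=[13.300,-13.800,3.600] max=[33.800,-4.900,11.300] diag=23.638


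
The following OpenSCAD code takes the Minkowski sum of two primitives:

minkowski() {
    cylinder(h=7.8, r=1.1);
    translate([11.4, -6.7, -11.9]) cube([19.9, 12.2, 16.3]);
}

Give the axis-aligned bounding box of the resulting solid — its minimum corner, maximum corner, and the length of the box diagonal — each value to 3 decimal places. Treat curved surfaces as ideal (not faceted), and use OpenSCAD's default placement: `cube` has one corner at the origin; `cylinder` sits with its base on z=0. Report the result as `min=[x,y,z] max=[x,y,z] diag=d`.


min=[10.300,-7.800,-11.900] max=[32.400,6.600,12.200] diag=35.729

A = translate([11.4, -6.7, -11.9]) cube([19.9, 12.2, 16.3]) → bbox [11.4,-6.7,-11.9] .. [31.3,5.5,4.4]
B = cylinder(h=7.8, r=1.1) → bbox [-1.1,-1.1,0] .. [1.1,1.1,7.8]
lo = A.lo+B.lo = [11.4-1.1, -6.7-1.1, -11.9+0] = [10.300,-7.800,-11.900]
hi = A.hi+B.hi = [31.3+1.1, 5.5+1.1, 4.4+7.8] = [32.400,6.600,12.200]
diag = √(22.1²+14.4²+24.1²) = √1276.58 = 35.729


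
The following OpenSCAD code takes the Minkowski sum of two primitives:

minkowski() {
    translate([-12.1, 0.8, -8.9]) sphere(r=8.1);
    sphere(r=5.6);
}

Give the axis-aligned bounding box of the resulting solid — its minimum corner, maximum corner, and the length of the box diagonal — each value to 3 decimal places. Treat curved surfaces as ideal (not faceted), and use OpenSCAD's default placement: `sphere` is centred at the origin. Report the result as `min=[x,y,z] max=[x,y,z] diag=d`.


min=[-25.800,-12.900,-22.600] max=[1.600,14.500,4.800] diag=47.458

A = translate([-12.1, 0.8, -8.9]) sphere(r=8.1) → bbox [-20.2,-7.3,-17] .. [-4,8.9,-0.8]
B = sphere(r=5.6) → bbox [-5.6,-5.6,-5.6] .. [5.6,5.6,5.6]
lo = A.lo+B.lo = [-20.2-5.6, -7.3-5.6, -17-5.6] = [-25.800,-12.900,-22.600]
hi = A.hi+B.hi = [-4+5.6, 8.9+5.6, -0.8+5.6] = [1.600,14.500,4.800]
diag = √(27.4²+27.4²+27.4²) = √2252.28 = 47.458


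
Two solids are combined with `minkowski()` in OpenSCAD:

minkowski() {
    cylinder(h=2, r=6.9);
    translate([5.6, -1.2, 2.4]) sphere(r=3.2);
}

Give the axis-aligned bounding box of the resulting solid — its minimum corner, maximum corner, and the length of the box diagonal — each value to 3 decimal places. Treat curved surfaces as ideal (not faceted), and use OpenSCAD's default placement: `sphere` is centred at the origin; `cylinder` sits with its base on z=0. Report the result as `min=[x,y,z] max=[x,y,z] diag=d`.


A = translate([5.6, -1.2, 2.4]) sphere(r=3.2) → bbox [2.4,-4.4,-0.8] .. [8.8,2,5.6]
B = cylinder(h=2, r=6.9) → bbox [-6.9,-6.9,0] .. [6.9,6.9,2]
lo = A.lo+B.lo = [2.4-6.9, -4.4-6.9, -0.8+0] = [-4.500,-11.300,-0.800]
hi = A.hi+B.hi = [8.8+6.9, 2+6.9, 5.6+2] = [15.700,8.900,7.600]
diag = √(20.2²+20.2²+8.4²) = √886.64 = 29.777

min=[-4.500,-11.300,-0.800] max=[15.700,8.900,7.600] diag=29.777


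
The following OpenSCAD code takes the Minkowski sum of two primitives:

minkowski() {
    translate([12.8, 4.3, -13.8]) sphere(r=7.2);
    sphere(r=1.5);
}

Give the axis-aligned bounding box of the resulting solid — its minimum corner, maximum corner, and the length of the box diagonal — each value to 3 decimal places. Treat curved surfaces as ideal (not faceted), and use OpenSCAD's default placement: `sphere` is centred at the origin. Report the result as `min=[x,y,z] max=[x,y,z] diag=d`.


min=[4.100,-4.400,-22.500] max=[21.500,13.000,-5.100] diag=30.138

A = translate([12.8, 4.3, -13.8]) sphere(r=7.2) → bbox [5.6,-2.9,-21] .. [20,11.5,-6.6]
B = sphere(r=1.5) → bbox [-1.5,-1.5,-1.5] .. [1.5,1.5,1.5]
lo = A.lo+B.lo = [5.6-1.5, -2.9-1.5, -21-1.5] = [4.100,-4.400,-22.500]
hi = A.hi+B.hi = [20+1.5, 11.5+1.5, -6.6+1.5] = [21.500,13.000,-5.100]
diag = √(17.4²+17.4²+17.4²) = √908.28 = 30.138


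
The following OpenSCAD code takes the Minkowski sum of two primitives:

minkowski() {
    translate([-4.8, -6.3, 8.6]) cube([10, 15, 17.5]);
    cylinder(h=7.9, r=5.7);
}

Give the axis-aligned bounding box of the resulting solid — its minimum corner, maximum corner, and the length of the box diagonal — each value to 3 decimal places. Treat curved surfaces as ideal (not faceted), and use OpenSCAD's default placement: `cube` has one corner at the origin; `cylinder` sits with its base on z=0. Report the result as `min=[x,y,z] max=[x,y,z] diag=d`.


A = translate([-4.8, -6.3, 8.6]) cube([10, 15, 17.5]) → bbox [-4.8,-6.3,8.6] .. [5.2,8.7,26.1]
B = cylinder(h=7.9, r=5.7) → bbox [-5.7,-5.7,0] .. [5.7,5.7,7.9]
lo = A.lo+B.lo = [-4.8-5.7, -6.3-5.7, 8.6+0] = [-10.500,-12.000,8.600]
hi = A.hi+B.hi = [5.2+5.7, 8.7+5.7, 26.1+7.9] = [10.900,14.400,34.000]
diag = √(21.4²+26.4²+25.4²) = √1800.08 = 42.427

min=[-10.500,-12.000,8.600] max=[10.900,14.400,34.000] diag=42.427


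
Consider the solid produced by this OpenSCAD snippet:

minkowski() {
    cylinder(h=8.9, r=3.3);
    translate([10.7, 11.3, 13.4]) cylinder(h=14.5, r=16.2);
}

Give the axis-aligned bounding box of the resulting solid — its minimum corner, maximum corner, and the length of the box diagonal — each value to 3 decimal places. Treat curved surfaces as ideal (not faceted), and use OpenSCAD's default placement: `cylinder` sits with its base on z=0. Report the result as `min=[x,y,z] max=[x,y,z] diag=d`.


min=[-8.800,-8.200,13.400] max=[30.200,30.800,36.800] diag=59.913

A = translate([10.7, 11.3, 13.4]) cylinder(h=14.5, r=16.2) → bbox [-5.5,-4.9,13.4] .. [26.9,27.5,27.9]
B = cylinder(h=8.9, r=3.3) → bbox [-3.3,-3.3,0] .. [3.3,3.3,8.9]
lo = A.lo+B.lo = [-5.5-3.3, -4.9-3.3, 13.4+0] = [-8.800,-8.200,13.400]
hi = A.hi+B.hi = [26.9+3.3, 27.5+3.3, 27.9+8.9] = [30.200,30.800,36.800]
diag = √(39²+39²+23.4²) = √3589.56 = 59.913


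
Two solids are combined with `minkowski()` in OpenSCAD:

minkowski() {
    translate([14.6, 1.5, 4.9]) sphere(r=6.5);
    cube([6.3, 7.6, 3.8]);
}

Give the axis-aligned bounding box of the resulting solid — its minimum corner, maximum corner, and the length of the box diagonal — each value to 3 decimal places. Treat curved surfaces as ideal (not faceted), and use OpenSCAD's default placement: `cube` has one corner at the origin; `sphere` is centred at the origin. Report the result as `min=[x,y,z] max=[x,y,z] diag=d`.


min=[8.100,-5.000,-1.600] max=[27.400,15.600,15.200] diag=32.850

A = translate([14.6, 1.5, 4.9]) sphere(r=6.5) → bbox [8.1,-5,-1.6] .. [21.1,8,11.4]
B = cube([6.3, 7.6, 3.8]) → bbox [0,0,0] .. [6.3,7.6,3.8]
lo = A.lo+B.lo = [8.1+0, -5+0, -1.6+0] = [8.100,-5.000,-1.600]
hi = A.hi+B.hi = [21.1+6.3, 8+7.6, 11.4+3.8] = [27.400,15.600,15.200]
diag = √(19.3²+20.6²+16.8²) = √1079.09 = 32.850


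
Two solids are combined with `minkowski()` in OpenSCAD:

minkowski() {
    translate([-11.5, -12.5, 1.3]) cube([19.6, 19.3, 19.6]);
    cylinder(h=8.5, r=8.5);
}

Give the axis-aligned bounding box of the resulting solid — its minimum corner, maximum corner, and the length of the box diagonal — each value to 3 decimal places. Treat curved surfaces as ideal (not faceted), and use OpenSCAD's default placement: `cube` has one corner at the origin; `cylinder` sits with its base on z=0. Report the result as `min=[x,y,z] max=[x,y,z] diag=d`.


min=[-20.000,-21.000,1.300] max=[16.600,15.300,29.400] diag=58.710

A = translate([-11.5, -12.5, 1.3]) cube([19.6, 19.3, 19.6]) → bbox [-11.5,-12.5,1.3] .. [8.1,6.8,20.9]
B = cylinder(h=8.5, r=8.5) → bbox [-8.5,-8.5,0] .. [8.5,8.5,8.5]
lo = A.lo+B.lo = [-11.5-8.5, -12.5-8.5, 1.3+0] = [-20.000,-21.000,1.300]
hi = A.hi+B.hi = [8.1+8.5, 6.8+8.5, 20.9+8.5] = [16.600,15.300,29.400]
diag = √(36.6²+36.3²+28.1²) = √3446.86 = 58.710


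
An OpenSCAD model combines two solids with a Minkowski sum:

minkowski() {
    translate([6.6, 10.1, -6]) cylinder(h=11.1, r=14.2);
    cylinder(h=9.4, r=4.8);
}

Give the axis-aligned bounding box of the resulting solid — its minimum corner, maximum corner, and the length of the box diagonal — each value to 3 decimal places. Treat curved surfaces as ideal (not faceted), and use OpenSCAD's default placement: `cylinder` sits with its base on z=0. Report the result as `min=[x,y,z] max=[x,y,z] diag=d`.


A = translate([6.6, 10.1, -6]) cylinder(h=11.1, r=14.2) → bbox [-7.6,-4.1,-6] .. [20.8,24.3,5.1]
B = cylinder(h=9.4, r=4.8) → bbox [-4.8,-4.8,0] .. [4.8,4.8,9.4]
lo = A.lo+B.lo = [-7.6-4.8, -4.1-4.8, -6+0] = [-12.400,-8.900,-6.000]
hi = A.hi+B.hi = [20.8+4.8, 24.3+4.8, 5.1+9.4] = [25.600,29.100,14.500]
diag = √(38²+38²+20.5²) = √3308.25 = 57.517

min=[-12.400,-8.900,-6.000] max=[25.600,29.100,14.500] diag=57.517


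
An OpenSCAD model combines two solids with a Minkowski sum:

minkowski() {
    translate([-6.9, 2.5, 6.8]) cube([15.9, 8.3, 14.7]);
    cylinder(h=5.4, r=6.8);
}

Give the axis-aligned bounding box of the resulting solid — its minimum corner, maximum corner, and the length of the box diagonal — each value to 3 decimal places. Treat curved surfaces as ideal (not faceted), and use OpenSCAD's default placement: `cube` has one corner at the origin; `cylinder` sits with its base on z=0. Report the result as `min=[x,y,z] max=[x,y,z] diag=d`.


A = translate([-6.9, 2.5, 6.8]) cube([15.9, 8.3, 14.7]) → bbox [-6.9,2.5,6.8] .. [9,10.8,21.5]
B = cylinder(h=5.4, r=6.8) → bbox [-6.8,-6.8,0] .. [6.8,6.8,5.4]
lo = A.lo+B.lo = [-6.9-6.8, 2.5-6.8, 6.8+0] = [-13.700,-4.300,6.800]
hi = A.hi+B.hi = [9+6.8, 10.8+6.8, 21.5+5.4] = [15.800,17.600,26.900]
diag = √(29.5²+21.9²+20.1²) = √1753.87 = 41.879

min=[-13.700,-4.300,6.800] max=[15.800,17.600,26.900] diag=41.879


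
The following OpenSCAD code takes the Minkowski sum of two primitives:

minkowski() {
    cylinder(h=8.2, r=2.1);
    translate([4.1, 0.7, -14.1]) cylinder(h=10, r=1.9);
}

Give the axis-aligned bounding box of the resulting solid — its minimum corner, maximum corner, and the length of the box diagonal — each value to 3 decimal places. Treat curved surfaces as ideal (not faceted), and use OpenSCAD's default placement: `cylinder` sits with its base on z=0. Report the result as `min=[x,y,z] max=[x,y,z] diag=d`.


A = translate([4.1, 0.7, -14.1]) cylinder(h=10, r=1.9) → bbox [2.2,-1.2,-14.1] .. [6,2.6,-4.1]
B = cylinder(h=8.2, r=2.1) → bbox [-2.1,-2.1,0] .. [2.1,2.1,8.2]
lo = A.lo+B.lo = [2.2-2.1, -1.2-2.1, -14.1+0] = [0.100,-3.300,-14.100]
hi = A.hi+B.hi = [6+2.1, 2.6+2.1, -4.1+8.2] = [8.100,4.700,4.100]
diag = √(8²+8²+18.2²) = √459.24 = 21.430

min=[0.100,-3.300,-14.100] max=[8.100,4.700,4.100] diag=21.430


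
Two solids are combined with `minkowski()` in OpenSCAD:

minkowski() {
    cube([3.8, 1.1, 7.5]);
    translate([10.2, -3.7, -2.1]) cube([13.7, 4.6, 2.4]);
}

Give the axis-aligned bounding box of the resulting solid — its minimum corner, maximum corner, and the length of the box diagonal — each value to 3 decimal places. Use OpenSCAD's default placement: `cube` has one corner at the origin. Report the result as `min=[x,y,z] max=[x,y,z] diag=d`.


A = translate([10.2, -3.7, -2.1]) cube([13.7, 4.6, 2.4]) → bbox [10.2,-3.7,-2.1] .. [23.9,0.9,0.3]
B = cube([3.8, 1.1, 7.5]) → bbox [0,0,0] .. [3.8,1.1,7.5]
lo = A.lo+B.lo = [10.2+0, -3.7+0, -2.1+0] = [10.200,-3.700,-2.100]
hi = A.hi+B.hi = [23.9+3.8, 0.9+1.1, 0.3+7.5] = [27.700,2.000,7.800]
diag = √(17.5²+5.7²+9.9²) = √436.75 = 20.899

min=[10.200,-3.700,-2.100] max=[27.700,2.000,7.800] diag=20.899


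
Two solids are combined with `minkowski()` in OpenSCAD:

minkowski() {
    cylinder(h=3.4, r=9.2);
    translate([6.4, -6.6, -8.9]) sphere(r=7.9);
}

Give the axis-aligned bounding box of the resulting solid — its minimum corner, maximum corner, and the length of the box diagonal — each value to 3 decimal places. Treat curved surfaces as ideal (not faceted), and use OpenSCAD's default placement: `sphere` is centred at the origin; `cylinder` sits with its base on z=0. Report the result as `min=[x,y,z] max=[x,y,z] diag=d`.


min=[-10.700,-23.700,-16.800] max=[23.500,10.500,2.400] diag=52.038

A = translate([6.4, -6.6, -8.9]) sphere(r=7.9) → bbox [-1.5,-14.5,-16.8] .. [14.3,1.3,-1]
B = cylinder(h=3.4, r=9.2) → bbox [-9.2,-9.2,0] .. [9.2,9.2,3.4]
lo = A.lo+B.lo = [-1.5-9.2, -14.5-9.2, -16.8+0] = [-10.700,-23.700,-16.800]
hi = A.hi+B.hi = [14.3+9.2, 1.3+9.2, -1+3.4] = [23.500,10.500,2.400]
diag = √(34.2²+34.2²+19.2²) = √2707.92 = 52.038


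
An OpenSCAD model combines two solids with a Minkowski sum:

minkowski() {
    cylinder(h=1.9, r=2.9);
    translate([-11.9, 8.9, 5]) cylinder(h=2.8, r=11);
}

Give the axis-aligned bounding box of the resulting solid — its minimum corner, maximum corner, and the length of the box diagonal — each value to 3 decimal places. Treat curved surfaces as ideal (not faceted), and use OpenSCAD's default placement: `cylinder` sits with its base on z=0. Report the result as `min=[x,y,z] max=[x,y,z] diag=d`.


min=[-25.800,-5.000,5.000] max=[2.000,22.800,9.700] diag=39.595

A = translate([-11.9, 8.9, 5]) cylinder(h=2.8, r=11) → bbox [-22.9,-2.1,5] .. [-0.9,19.9,7.8]
B = cylinder(h=1.9, r=2.9) → bbox [-2.9,-2.9,0] .. [2.9,2.9,1.9]
lo = A.lo+B.lo = [-22.9-2.9, -2.1-2.9, 5+0] = [-25.800,-5.000,5.000]
hi = A.hi+B.hi = [-0.9+2.9, 19.9+2.9, 7.8+1.9] = [2.000,22.800,9.700]
diag = √(27.8²+27.8²+4.7²) = √1567.77 = 39.595


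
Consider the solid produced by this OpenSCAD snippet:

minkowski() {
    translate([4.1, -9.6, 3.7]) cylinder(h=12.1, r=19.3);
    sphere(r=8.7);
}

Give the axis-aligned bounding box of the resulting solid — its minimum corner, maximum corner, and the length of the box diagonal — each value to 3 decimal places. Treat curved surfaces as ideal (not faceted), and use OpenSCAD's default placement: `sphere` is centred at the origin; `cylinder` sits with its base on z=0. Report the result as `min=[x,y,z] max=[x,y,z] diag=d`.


A = translate([4.1, -9.6, 3.7]) cylinder(h=12.1, r=19.3) → bbox [-15.2,-28.9,3.7] .. [23.4,9.7,15.8]
B = sphere(r=8.7) → bbox [-8.7,-8.7,-8.7] .. [8.7,8.7,8.7]
lo = A.lo+B.lo = [-15.2-8.7, -28.9-8.7, 3.7-8.7] = [-23.900,-37.600,-5.000]
hi = A.hi+B.hi = [23.4+8.7, 9.7+8.7, 15.8+8.7] = [32.100,18.400,24.500]
diag = √(56²+56²+29.5²) = √7142.25 = 84.512

min=[-23.900,-37.600,-5.000] max=[32.100,18.400,24.500] diag=84.512


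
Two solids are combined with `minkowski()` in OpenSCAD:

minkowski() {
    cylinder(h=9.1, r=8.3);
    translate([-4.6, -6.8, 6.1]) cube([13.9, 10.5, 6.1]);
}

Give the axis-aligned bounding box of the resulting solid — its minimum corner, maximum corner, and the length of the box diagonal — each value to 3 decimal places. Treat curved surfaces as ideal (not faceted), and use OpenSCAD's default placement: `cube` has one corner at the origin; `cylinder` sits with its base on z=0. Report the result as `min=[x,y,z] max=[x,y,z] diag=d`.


min=[-12.900,-15.100,6.100] max=[17.600,12.000,21.300] diag=43.540

A = translate([-4.6, -6.8, 6.1]) cube([13.9, 10.5, 6.1]) → bbox [-4.6,-6.8,6.1] .. [9.3,3.7,12.2]
B = cylinder(h=9.1, r=8.3) → bbox [-8.3,-8.3,0] .. [8.3,8.3,9.1]
lo = A.lo+B.lo = [-4.6-8.3, -6.8-8.3, 6.1+0] = [-12.900,-15.100,6.100]
hi = A.hi+B.hi = [9.3+8.3, 3.7+8.3, 12.2+9.1] = [17.600,12.000,21.300]
diag = √(30.5²+27.1²+15.2²) = √1895.7 = 43.540


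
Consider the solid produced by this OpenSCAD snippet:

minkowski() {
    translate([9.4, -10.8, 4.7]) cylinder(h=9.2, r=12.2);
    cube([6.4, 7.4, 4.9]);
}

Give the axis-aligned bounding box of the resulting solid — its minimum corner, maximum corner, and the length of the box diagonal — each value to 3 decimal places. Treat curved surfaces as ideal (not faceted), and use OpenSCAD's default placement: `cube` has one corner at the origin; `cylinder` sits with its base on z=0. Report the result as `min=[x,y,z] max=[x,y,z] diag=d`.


A = translate([9.4, -10.8, 4.7]) cylinder(h=9.2, r=12.2) → bbox [-2.8,-23,4.7] .. [21.6,1.4,13.9]
B = cube([6.4, 7.4, 4.9]) → bbox [0,0,0] .. [6.4,7.4,4.9]
lo = A.lo+B.lo = [-2.8+0, -23+0, 4.7+0] = [-2.800,-23.000,4.700]
hi = A.hi+B.hi = [21.6+6.4, 1.4+7.4, 13.9+4.9] = [28.000,8.800,18.800]
diag = √(30.8²+31.8²+14.1²) = √2158.69 = 46.462

min=[-2.800,-23.000,4.700] max=[28.000,8.800,18.800] diag=46.462


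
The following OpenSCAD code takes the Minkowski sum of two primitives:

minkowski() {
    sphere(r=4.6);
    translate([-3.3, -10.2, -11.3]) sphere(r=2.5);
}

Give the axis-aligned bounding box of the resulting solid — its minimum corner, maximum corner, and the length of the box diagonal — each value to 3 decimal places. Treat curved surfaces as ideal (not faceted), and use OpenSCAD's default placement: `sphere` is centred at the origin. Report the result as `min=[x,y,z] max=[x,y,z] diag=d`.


min=[-10.400,-17.300,-18.400] max=[3.800,-3.100,-4.200] diag=24.595

A = translate([-3.3, -10.2, -11.3]) sphere(r=2.5) → bbox [-5.8,-12.7,-13.8] .. [-0.8,-7.7,-8.8]
B = sphere(r=4.6) → bbox [-4.6,-4.6,-4.6] .. [4.6,4.6,4.6]
lo = A.lo+B.lo = [-5.8-4.6, -12.7-4.6, -13.8-4.6] = [-10.400,-17.300,-18.400]
hi = A.hi+B.hi = [-0.8+4.6, -7.7+4.6, -8.8+4.6] = [3.800,-3.100,-4.200]
diag = √(14.2²+14.2²+14.2²) = √604.92 = 24.595


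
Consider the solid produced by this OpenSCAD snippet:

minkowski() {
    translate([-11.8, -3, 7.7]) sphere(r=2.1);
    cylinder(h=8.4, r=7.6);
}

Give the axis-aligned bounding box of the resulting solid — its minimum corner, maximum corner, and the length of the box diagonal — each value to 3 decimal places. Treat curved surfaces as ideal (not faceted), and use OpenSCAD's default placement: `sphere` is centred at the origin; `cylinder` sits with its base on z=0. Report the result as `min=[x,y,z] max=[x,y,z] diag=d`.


min=[-21.500,-12.700,5.600] max=[-2.100,6.700,18.200] diag=30.191

A = translate([-11.8, -3, 7.7]) sphere(r=2.1) → bbox [-13.9,-5.1,5.6] .. [-9.7,-0.9,9.8]
B = cylinder(h=8.4, r=7.6) → bbox [-7.6,-7.6,0] .. [7.6,7.6,8.4]
lo = A.lo+B.lo = [-13.9-7.6, -5.1-7.6, 5.6+0] = [-21.500,-12.700,5.600]
hi = A.hi+B.hi = [-9.7+7.6, -0.9+7.6, 9.8+8.4] = [-2.100,6.700,18.200]
diag = √(19.4²+19.4²+12.6²) = √911.48 = 30.191


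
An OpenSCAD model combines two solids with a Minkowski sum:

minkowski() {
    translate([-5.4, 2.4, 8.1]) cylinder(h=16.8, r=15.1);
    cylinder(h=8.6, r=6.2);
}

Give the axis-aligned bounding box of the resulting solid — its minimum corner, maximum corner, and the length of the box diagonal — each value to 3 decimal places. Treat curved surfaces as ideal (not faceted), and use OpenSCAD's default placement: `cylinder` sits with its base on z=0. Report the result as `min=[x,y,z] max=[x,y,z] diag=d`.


min=[-26.700,-18.900,8.100] max=[15.900,23.700,33.500] diag=65.381

A = translate([-5.4, 2.4, 8.1]) cylinder(h=16.8, r=15.1) → bbox [-20.5,-12.7,8.1] .. [9.7,17.5,24.9]
B = cylinder(h=8.6, r=6.2) → bbox [-6.2,-6.2,0] .. [6.2,6.2,8.6]
lo = A.lo+B.lo = [-20.5-6.2, -12.7-6.2, 8.1+0] = [-26.700,-18.900,8.100]
hi = A.hi+B.hi = [9.7+6.2, 17.5+6.2, 24.9+8.6] = [15.900,23.700,33.500]
diag = √(42.6²+42.6²+25.4²) = √4274.68 = 65.381


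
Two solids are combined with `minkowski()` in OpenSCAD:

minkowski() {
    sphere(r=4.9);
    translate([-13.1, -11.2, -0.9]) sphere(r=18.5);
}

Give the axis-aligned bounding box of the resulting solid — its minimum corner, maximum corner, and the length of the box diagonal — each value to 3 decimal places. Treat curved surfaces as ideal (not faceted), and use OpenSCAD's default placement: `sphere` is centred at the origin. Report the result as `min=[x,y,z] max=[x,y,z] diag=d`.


min=[-36.500,-34.600,-24.300] max=[10.300,12.200,22.500] diag=81.060

A = translate([-13.1, -11.2, -0.9]) sphere(r=18.5) → bbox [-31.6,-29.7,-19.4] .. [5.4,7.3,17.6]
B = sphere(r=4.9) → bbox [-4.9,-4.9,-4.9] .. [4.9,4.9,4.9]
lo = A.lo+B.lo = [-31.6-4.9, -29.7-4.9, -19.4-4.9] = [-36.500,-34.600,-24.300]
hi = A.hi+B.hi = [5.4+4.9, 7.3+4.9, 17.6+4.9] = [10.300,12.200,22.500]
diag = √(46.8²+46.8²+46.8²) = √6570.72 = 81.060


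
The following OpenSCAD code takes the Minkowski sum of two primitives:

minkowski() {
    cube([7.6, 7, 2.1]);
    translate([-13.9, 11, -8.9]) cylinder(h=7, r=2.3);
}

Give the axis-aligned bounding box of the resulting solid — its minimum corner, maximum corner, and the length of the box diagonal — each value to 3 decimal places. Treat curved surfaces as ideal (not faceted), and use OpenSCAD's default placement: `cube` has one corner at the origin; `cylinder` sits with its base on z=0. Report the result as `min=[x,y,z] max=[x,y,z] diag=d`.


min=[-16.200,8.700,-8.900] max=[-4.000,20.300,0.200] diag=19.137

A = translate([-13.9, 11, -8.9]) cylinder(h=7, r=2.3) → bbox [-16.2,8.7,-8.9] .. [-11.6,13.3,-1.9]
B = cube([7.6, 7, 2.1]) → bbox [0,0,0] .. [7.6,7,2.1]
lo = A.lo+B.lo = [-16.2+0, 8.7+0, -8.9+0] = [-16.200,8.700,-8.900]
hi = A.hi+B.hi = [-11.6+7.6, 13.3+7, -1.9+2.1] = [-4.000,20.300,0.200]
diag = √(12.2²+11.6²+9.1²) = √366.21 = 19.137


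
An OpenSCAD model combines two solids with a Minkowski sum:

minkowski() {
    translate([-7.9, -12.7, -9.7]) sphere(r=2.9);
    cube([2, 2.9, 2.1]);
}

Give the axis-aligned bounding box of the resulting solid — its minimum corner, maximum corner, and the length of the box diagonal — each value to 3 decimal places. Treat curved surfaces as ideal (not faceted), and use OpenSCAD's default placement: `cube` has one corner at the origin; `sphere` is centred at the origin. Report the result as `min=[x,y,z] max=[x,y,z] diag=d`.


A = translate([-7.9, -12.7, -9.7]) sphere(r=2.9) → bbox [-10.8,-15.6,-12.6] .. [-5,-9.8,-6.8]
B = cube([2, 2.9, 2.1]) → bbox [0,0,0] .. [2,2.9,2.1]
lo = A.lo+B.lo = [-10.8+0, -15.6+0, -12.6+0] = [-10.800,-15.600,-12.600]
hi = A.hi+B.hi = [-5+2, -9.8+2.9, -6.8+2.1] = [-3.000,-6.900,-4.700]
diag = √(7.8²+8.7²+7.9²) = √198.94 = 14.105

min=[-10.800,-15.600,-12.600] max=[-3.000,-6.900,-4.700] diag=14.105


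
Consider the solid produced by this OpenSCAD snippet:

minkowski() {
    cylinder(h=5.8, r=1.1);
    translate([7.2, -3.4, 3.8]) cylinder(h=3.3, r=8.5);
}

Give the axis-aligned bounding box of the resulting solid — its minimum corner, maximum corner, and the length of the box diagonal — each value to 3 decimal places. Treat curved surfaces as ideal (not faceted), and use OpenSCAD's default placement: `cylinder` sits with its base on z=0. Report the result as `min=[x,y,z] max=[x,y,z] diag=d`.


min=[-2.400,-13.000,3.800] max=[16.800,6.200,12.900] diag=28.637

A = translate([7.2, -3.4, 3.8]) cylinder(h=3.3, r=8.5) → bbox [-1.3,-11.9,3.8] .. [15.7,5.1,7.1]
B = cylinder(h=5.8, r=1.1) → bbox [-1.1,-1.1,0] .. [1.1,1.1,5.8]
lo = A.lo+B.lo = [-1.3-1.1, -11.9-1.1, 3.8+0] = [-2.400,-13.000,3.800]
hi = A.hi+B.hi = [15.7+1.1, 5.1+1.1, 7.1+5.8] = [16.800,6.200,12.900]
diag = √(19.2²+19.2²+9.1²) = √820.09 = 28.637


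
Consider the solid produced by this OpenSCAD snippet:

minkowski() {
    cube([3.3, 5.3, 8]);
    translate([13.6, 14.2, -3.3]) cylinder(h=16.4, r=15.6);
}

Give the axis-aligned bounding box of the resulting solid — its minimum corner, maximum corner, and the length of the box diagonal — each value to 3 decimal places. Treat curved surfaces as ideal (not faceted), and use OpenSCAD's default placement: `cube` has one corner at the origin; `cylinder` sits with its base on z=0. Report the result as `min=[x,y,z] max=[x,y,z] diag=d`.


min=[-2.000,-1.400,-3.300] max=[32.500,35.100,21.100] diag=55.838

A = translate([13.6, 14.2, -3.3]) cylinder(h=16.4, r=15.6) → bbox [-2,-1.4,-3.3] .. [29.2,29.8,13.1]
B = cube([3.3, 5.3, 8]) → bbox [0,0,0] .. [3.3,5.3,8]
lo = A.lo+B.lo = [-2+0, -1.4+0, -3.3+0] = [-2.000,-1.400,-3.300]
hi = A.hi+B.hi = [29.2+3.3, 29.8+5.3, 13.1+8] = [32.500,35.100,21.100]
diag = √(34.5²+36.5²+24.4²) = √3117.86 = 55.838


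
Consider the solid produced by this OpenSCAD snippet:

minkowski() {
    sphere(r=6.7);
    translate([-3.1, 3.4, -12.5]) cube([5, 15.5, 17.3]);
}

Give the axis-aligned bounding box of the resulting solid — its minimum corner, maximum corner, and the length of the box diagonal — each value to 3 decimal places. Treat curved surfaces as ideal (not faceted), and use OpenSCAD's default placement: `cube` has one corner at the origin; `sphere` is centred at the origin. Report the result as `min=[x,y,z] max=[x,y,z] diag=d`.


min=[-9.800,-3.300,-19.200] max=[8.600,25.600,11.500] diag=46.003

A = translate([-3.1, 3.4, -12.5]) cube([5, 15.5, 17.3]) → bbox [-3.1,3.4,-12.5] .. [1.9,18.9,4.8]
B = sphere(r=6.7) → bbox [-6.7,-6.7,-6.7] .. [6.7,6.7,6.7]
lo = A.lo+B.lo = [-3.1-6.7, 3.4-6.7, -12.5-6.7] = [-9.800,-3.300,-19.200]
hi = A.hi+B.hi = [1.9+6.7, 18.9+6.7, 4.8+6.7] = [8.600,25.600,11.500]
diag = √(18.4²+28.9²+30.7²) = √2116.26 = 46.003


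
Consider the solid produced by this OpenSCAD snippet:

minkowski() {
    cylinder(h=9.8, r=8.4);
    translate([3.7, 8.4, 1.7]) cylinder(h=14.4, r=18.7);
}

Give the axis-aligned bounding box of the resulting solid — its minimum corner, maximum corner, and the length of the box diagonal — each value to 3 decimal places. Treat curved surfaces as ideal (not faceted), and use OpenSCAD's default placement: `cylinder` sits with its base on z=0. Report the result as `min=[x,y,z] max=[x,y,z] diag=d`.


min=[-23.400,-18.700,1.700] max=[30.800,35.500,25.900] diag=80.380

A = translate([3.7, 8.4, 1.7]) cylinder(h=14.4, r=18.7) → bbox [-15,-10.3,1.7] .. [22.4,27.1,16.1]
B = cylinder(h=9.8, r=8.4) → bbox [-8.4,-8.4,0] .. [8.4,8.4,9.8]
lo = A.lo+B.lo = [-15-8.4, -10.3-8.4, 1.7+0] = [-23.400,-18.700,1.700]
hi = A.hi+B.hi = [22.4+8.4, 27.1+8.4, 16.1+9.8] = [30.800,35.500,25.900]
diag = √(54.2²+54.2²+24.2²) = √6460.92 = 80.380


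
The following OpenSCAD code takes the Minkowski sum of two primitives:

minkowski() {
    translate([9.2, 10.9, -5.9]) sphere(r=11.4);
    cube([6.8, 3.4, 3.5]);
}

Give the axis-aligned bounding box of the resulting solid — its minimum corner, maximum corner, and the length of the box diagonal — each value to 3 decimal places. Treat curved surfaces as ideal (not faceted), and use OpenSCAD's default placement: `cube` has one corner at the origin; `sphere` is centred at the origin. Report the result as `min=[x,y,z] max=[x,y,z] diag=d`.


A = translate([9.2, 10.9, -5.9]) sphere(r=11.4) → bbox [-2.2,-0.5,-17.3] .. [20.6,22.3,5.5]
B = cube([6.8, 3.4, 3.5]) → bbox [0,0,0] .. [6.8,3.4,3.5]
lo = A.lo+B.lo = [-2.2+0, -0.5+0, -17.3+0] = [-2.200,-0.500,-17.300]
hi = A.hi+B.hi = [20.6+6.8, 22.3+3.4, 5.5+3.5] = [27.400,25.700,9.000]
diag = √(29.6²+26.2²+26.3²) = √2254.29 = 47.479

min=[-2.200,-0.500,-17.300] max=[27.400,25.700,9.000] diag=47.479


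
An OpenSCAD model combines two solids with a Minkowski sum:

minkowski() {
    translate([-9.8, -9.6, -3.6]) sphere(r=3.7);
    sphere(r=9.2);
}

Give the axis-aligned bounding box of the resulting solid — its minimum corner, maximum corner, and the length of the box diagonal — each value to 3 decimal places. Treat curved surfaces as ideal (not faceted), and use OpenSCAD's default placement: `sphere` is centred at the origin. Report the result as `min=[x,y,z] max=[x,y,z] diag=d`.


A = translate([-9.8, -9.6, -3.6]) sphere(r=3.7) → bbox [-13.5,-13.3,-7.3] .. [-6.1,-5.9,0.1]
B = sphere(r=9.2) → bbox [-9.2,-9.2,-9.2] .. [9.2,9.2,9.2]
lo = A.lo+B.lo = [-13.5-9.2, -13.3-9.2, -7.3-9.2] = [-22.700,-22.500,-16.500]
hi = A.hi+B.hi = [-6.1+9.2, -5.9+9.2, 0.1+9.2] = [3.100,3.300,9.300]
diag = √(25.8²+25.8²+25.8²) = √1996.92 = 44.687

min=[-22.700,-22.500,-16.500] max=[3.100,3.300,9.300] diag=44.687


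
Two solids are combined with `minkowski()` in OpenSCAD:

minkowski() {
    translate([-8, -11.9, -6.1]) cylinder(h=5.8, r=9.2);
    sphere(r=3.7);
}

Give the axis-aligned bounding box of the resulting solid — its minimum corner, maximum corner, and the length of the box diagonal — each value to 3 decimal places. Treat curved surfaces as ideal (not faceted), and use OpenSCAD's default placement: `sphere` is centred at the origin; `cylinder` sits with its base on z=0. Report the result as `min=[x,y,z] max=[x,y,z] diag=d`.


A = translate([-8, -11.9, -6.1]) cylinder(h=5.8, r=9.2) → bbox [-17.2,-21.1,-6.1] .. [1.2,-2.7,-0.3]
B = sphere(r=3.7) → bbox [-3.7,-3.7,-3.7] .. [3.7,3.7,3.7]
lo = A.lo+B.lo = [-17.2-3.7, -21.1-3.7, -6.1-3.7] = [-20.900,-24.800,-9.800]
hi = A.hi+B.hi = [1.2+3.7, -2.7+3.7, -0.3+3.7] = [4.900,1.000,3.400]
diag = √(25.8²+25.8²+13.2²) = √1505.52 = 38.801

min=[-20.900,-24.800,-9.800] max=[4.900,1.000,3.400] diag=38.801


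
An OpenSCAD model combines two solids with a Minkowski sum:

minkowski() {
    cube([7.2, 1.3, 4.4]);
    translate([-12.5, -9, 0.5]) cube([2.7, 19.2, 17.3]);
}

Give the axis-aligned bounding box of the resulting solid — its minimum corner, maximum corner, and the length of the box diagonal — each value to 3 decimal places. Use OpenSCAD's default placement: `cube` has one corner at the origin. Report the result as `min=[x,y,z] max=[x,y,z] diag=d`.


min=[-12.500,-9.000,0.500] max=[-2.600,11.500,22.200] diag=31.451

A = translate([-12.5, -9, 0.5]) cube([2.7, 19.2, 17.3]) → bbox [-12.5,-9,0.5] .. [-9.8,10.2,17.8]
B = cube([7.2, 1.3, 4.4]) → bbox [0,0,0] .. [7.2,1.3,4.4]
lo = A.lo+B.lo = [-12.5+0, -9+0, 0.5+0] = [-12.500,-9.000,0.500]
hi = A.hi+B.hi = [-9.8+7.2, 10.2+1.3, 17.8+4.4] = [-2.600,11.500,22.200]
diag = √(9.9²+20.5²+21.7²) = √989.15 = 31.451


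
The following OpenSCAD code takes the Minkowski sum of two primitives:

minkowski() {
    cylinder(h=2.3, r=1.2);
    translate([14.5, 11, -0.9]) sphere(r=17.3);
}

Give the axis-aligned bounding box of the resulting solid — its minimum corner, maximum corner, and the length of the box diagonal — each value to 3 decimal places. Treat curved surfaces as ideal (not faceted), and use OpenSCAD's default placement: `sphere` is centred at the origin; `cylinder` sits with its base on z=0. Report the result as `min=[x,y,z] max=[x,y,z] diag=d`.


A = translate([14.5, 11, -0.9]) sphere(r=17.3) → bbox [-2.8,-6.3,-18.2] .. [31.8,28.3,16.4]
B = cylinder(h=2.3, r=1.2) → bbox [-1.2,-1.2,0] .. [1.2,1.2,2.3]
lo = A.lo+B.lo = [-2.8-1.2, -6.3-1.2, -18.2+0] = [-4.000,-7.500,-18.200]
hi = A.hi+B.hi = [31.8+1.2, 28.3+1.2, 16.4+2.3] = [33.000,29.500,18.700]
diag = √(37²+37²+36.9²) = √4099.61 = 64.028

min=[-4.000,-7.500,-18.200] max=[33.000,29.500,18.700] diag=64.028


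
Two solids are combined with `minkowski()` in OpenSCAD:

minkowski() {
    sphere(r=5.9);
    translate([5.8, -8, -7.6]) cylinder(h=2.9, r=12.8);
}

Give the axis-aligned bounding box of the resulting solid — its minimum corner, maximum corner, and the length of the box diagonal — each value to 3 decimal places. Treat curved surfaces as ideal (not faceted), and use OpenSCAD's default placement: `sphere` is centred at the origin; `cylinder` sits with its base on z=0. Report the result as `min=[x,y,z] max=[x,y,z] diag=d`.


A = translate([5.8, -8, -7.6]) cylinder(h=2.9, r=12.8) → bbox [-7,-20.8,-7.6] .. [18.6,4.8,-4.7]
B = sphere(r=5.9) → bbox [-5.9,-5.9,-5.9] .. [5.9,5.9,5.9]
lo = A.lo+B.lo = [-7-5.9, -20.8-5.9, -7.6-5.9] = [-12.900,-26.700,-13.500]
hi = A.hi+B.hi = [18.6+5.9, 4.8+5.9, -4.7+5.9] = [24.500,10.700,1.200]
diag = √(37.4²+37.4²+14.7²) = √3013.61 = 54.896

min=[-12.900,-26.700,-13.500] max=[24.500,10.700,1.200] diag=54.896


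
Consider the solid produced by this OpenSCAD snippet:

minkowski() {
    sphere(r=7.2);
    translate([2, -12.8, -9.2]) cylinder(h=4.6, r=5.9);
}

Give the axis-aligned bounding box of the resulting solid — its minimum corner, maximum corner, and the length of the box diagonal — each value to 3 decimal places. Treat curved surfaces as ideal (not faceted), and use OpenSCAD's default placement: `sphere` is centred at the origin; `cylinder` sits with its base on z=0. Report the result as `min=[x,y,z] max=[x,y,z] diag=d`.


A = translate([2, -12.8, -9.2]) cylinder(h=4.6, r=5.9) → bbox [-3.9,-18.7,-9.2] .. [7.9,-6.9,-4.6]
B = sphere(r=7.2) → bbox [-7.2,-7.2,-7.2] .. [7.2,7.2,7.2]
lo = A.lo+B.lo = [-3.9-7.2, -18.7-7.2, -9.2-7.2] = [-11.100,-25.900,-16.400]
hi = A.hi+B.hi = [7.9+7.2, -6.9+7.2, -4.6+7.2] = [15.100,0.300,2.600]
diag = √(26.2²+26.2²+19²) = √1733.88 = 41.640

min=[-11.100,-25.900,-16.400] max=[15.100,0.300,2.600] diag=41.640


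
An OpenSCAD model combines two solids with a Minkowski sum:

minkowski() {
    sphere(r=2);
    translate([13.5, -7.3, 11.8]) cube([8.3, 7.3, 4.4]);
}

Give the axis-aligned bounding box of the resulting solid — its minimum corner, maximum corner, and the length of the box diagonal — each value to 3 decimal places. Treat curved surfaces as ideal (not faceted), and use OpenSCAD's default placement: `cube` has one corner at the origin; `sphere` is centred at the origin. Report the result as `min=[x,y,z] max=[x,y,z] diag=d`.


min=[11.500,-9.300,9.800] max=[23.800,2.000,18.200] diag=18.696

A = translate([13.5, -7.3, 11.8]) cube([8.3, 7.3, 4.4]) → bbox [13.5,-7.3,11.8] .. [21.8,0,16.2]
B = sphere(r=2) → bbox [-2,-2,-2] .. [2,2,2]
lo = A.lo+B.lo = [13.5-2, -7.3-2, 11.8-2] = [11.500,-9.300,9.800]
hi = A.hi+B.hi = [21.8+2, 0+2, 16.2+2] = [23.800,2.000,18.200]
diag = √(12.3²+11.3²+8.4²) = √349.54 = 18.696


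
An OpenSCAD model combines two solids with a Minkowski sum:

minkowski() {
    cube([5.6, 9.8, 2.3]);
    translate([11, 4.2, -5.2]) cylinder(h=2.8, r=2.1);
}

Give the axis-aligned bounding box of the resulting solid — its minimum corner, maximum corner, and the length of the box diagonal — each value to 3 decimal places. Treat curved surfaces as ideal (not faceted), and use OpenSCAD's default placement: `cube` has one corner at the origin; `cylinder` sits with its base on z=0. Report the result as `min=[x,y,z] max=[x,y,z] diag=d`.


A = translate([11, 4.2, -5.2]) cylinder(h=2.8, r=2.1) → bbox [8.9,2.1,-5.2] .. [13.1,6.3,-2.4]
B = cube([5.6, 9.8, 2.3]) → bbox [0,0,0] .. [5.6,9.8,2.3]
lo = A.lo+B.lo = [8.9+0, 2.1+0, -5.2+0] = [8.900,2.100,-5.200]
hi = A.hi+B.hi = [13.1+5.6, 6.3+9.8, -2.4+2.3] = [18.700,16.100,-0.100]
diag = √(9.8²+14²+5.1²) = √318.05 = 17.834

min=[8.900,2.100,-5.200] max=[18.700,16.100,-0.100] diag=17.834


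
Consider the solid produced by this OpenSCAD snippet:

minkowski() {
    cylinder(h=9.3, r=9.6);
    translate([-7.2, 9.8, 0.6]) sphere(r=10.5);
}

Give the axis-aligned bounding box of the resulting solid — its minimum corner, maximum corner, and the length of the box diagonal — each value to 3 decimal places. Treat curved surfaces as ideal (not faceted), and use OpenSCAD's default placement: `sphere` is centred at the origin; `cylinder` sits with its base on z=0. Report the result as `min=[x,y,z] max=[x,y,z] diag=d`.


min=[-27.300,-10.300,-9.900] max=[12.900,29.900,20.400] diag=64.422

A = translate([-7.2, 9.8, 0.6]) sphere(r=10.5) → bbox [-17.7,-0.7,-9.9] .. [3.3,20.3,11.1]
B = cylinder(h=9.3, r=9.6) → bbox [-9.6,-9.6,0] .. [9.6,9.6,9.3]
lo = A.lo+B.lo = [-17.7-9.6, -0.7-9.6, -9.9+0] = [-27.300,-10.300,-9.900]
hi = A.hi+B.hi = [3.3+9.6, 20.3+9.6, 11.1+9.3] = [12.900,29.900,20.400]
diag = √(40.2²+40.2²+30.3²) = √4150.17 = 64.422


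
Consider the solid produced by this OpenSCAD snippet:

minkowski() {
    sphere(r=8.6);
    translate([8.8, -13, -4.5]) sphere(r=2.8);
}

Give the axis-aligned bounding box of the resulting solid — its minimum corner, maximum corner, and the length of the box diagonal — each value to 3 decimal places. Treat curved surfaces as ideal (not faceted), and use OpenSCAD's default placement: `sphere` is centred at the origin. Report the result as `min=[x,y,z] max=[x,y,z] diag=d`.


min=[-2.600,-24.400,-15.900] max=[20.200,-1.600,6.900] diag=39.491

A = translate([8.8, -13, -4.5]) sphere(r=2.8) → bbox [6,-15.8,-7.3] .. [11.6,-10.2,-1.7]
B = sphere(r=8.6) → bbox [-8.6,-8.6,-8.6] .. [8.6,8.6,8.6]
lo = A.lo+B.lo = [6-8.6, -15.8-8.6, -7.3-8.6] = [-2.600,-24.400,-15.900]
hi = A.hi+B.hi = [11.6+8.6, -10.2+8.6, -1.7+8.6] = [20.200,-1.600,6.900]
diag = √(22.8²+22.8²+22.8²) = √1559.52 = 39.491


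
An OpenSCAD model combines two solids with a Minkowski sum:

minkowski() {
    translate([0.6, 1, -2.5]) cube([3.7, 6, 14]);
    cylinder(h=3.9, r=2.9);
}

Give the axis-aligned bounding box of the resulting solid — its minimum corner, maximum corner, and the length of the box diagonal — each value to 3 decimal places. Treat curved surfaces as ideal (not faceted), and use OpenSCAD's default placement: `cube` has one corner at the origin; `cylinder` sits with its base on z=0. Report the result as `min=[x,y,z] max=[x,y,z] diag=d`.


A = translate([0.6, 1, -2.5]) cube([3.7, 6, 14]) → bbox [0.6,1,-2.5] .. [4.3,7,11.5]
B = cylinder(h=3.9, r=2.9) → bbox [-2.9,-2.9,0] .. [2.9,2.9,3.9]
lo = A.lo+B.lo = [0.6-2.9, 1-2.9, -2.5+0] = [-2.300,-1.900,-2.500]
hi = A.hi+B.hi = [4.3+2.9, 7+2.9, 11.5+3.9] = [7.200,9.900,15.400]
diag = √(9.5²+11.8²+17.9²) = √549.9 = 23.450

min=[-2.300,-1.900,-2.500] max=[7.200,9.900,15.400] diag=23.450
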